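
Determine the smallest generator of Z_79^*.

3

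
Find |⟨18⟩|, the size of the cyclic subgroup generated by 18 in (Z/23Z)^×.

The order of 18 must divide φ(23) = 23 − 1 = 22 = 2 · 11.
Divisors of 22: 1, 2, 11, 22.
Check 18^d mod 23 for each divisor in increasing order:
18^1 ≡ 18 (mod 23)
18^2 ≡ 2 (mod 23)
18^11 ≡ 1 (mod 23) ✓
Hence ord(18) = 11.

11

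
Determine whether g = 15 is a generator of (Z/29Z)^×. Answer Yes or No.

φ(29) = 29 − 1 = 28 = 2^2 · 7.
15 is a primitive root mod 29 iff 15^(φ(29)/q) ≢ 1 for every prime q | φ(29), i.e. q ∈ {2, 7}.
15^14 ≡ 28 (mod 29)  [q = 2: ≢ 1 ✓]
15^4 ≡ 20 (mod 29)  [q = 7: ≢ 1 ✓]
None equal 1, so ord_29(15) = 28: 15 is a primitive root.

Yes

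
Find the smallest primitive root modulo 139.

2

φ(139) = 139 − 1 = 138 = 2 · 3 · 23.
g is a primitive root iff g^(138/q) ≢ 1 (mod 139) for each prime q ∈ {2, 3, 23}.
g = 2: 2^69 ≡ 138; 2^46 ≡ 96; 2^6 ≡ 64 — none is 1, so 2 is a primitive root.
The smallest primitive root modulo 139 is 2.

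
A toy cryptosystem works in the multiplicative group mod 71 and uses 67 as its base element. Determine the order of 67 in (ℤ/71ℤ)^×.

ord(67) | φ(71) = 71 − 1 = 70 = 2 · 5 · 7.
Divisors of 70: 1, 2, 5, 7, 10, 14, 35, 70.
Evaluate successive powers at the divisors of 70:
67^1 ≡ 67 (mod 71)
67^2 ≡ 16 (mod 71)
67^5 ≡ 41 (mod 71)
67^7 ≡ 17 (mod 71)
67^10 ≡ 48 (mod 71)
67^14 ≡ 5 (mod 71)
67^35 ≡ 70 (mod 71)
67^70 ≡ 1 (mod 71) ✓
So ord_71(67) = 70.

70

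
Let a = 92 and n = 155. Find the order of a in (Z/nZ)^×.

4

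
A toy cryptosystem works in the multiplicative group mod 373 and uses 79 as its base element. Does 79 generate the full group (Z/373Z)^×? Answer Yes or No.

Yes

φ(373) = 373 − 1 = 372 = 2^2 · 3 · 31.
An element g generates (Z/373Z)^× iff g^(372/q) ≢ 1 (mod 373) for each prime q ∈ {2, 3, 31}.
79^186 ≡ 372 (mod 373)  [q = 2: ≢ 1 ✓]
79^124 ≡ 88 (mod 373)  [q = 3: ≢ 1 ✓]
79^12 ≡ 169 (mod 373)  [q = 31: ≢ 1 ✓]
All checks pass, so 79 has order 372 and is a primitive root modulo 373.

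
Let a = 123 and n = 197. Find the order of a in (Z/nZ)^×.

196

The order of 123 must divide φ(197) = 197 − 1 = 196 = 2^2 · 7^2.
Divisors of 196: 1, 2, 4, 7, 14, 28, 49, 98, 196.
Evaluate successive powers at the divisors of 196:
123^1 ≡ 123 (mod 197)
123^2 ≡ 157 (mod 197)
123^4 ≡ 24 (mod 197)
123^7 ≡ 120 (mod 197)
123^14 ≡ 19 (mod 197)
123^28 ≡ 164 (mod 197)
123^49 ≡ 14 (mod 197)
123^98 ≡ 196 (mod 197)
123^196 ≡ 1 (mod 197) ✓
The smallest such exponent is 196, so the order of 123 is 196.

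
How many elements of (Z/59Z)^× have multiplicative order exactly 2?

1

φ(59) = 59 − 1 = 58 = 2 · 29.
(Z/59Z)^× is cyclic (|G| = 58); a cyclic group of order m has exactly φ(d) elements of each order d | m, and none otherwise.
2 | 58, and φ(2) = 2 − 1 = 1.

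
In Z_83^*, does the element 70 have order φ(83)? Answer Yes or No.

φ(83) = 83 − 1 = 82 = 2 · 41.
70 is a primitive root mod 83 iff 70^(φ(83)/q) ≢ 1 for every prime q | φ(83), i.e. q ∈ {2, 41}.
70^41 ≡ 1 (mod 83)  [q = 2: ≡ 1 ✗]
70^2 ≡ 3 (mod 83)  [q = 41: ≢ 1 ✓]
Since 70^41 ≡ 1, the order of 70 divides 41 < 82, so 70 is not a primitive root.

No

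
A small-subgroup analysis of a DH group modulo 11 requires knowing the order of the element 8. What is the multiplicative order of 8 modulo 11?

10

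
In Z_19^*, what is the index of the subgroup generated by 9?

By Lagrange's theorem, ord_19(9) divides φ(19) = 19 − 1 = 18 = 2 · 3^2.
Divisors of 18: 1, 2, 3, 6, 9, 18.
Check 9^d mod 19 for each divisor in increasing order:
9^1 ≡ 9 (mod 19)
9^2 ≡ 5 (mod 19)
9^3 ≡ 7 (mod 19)
9^6 ≡ 11 (mod 19)
9^9 ≡ 1 (mod 19) ✓
The order of 9 is 9, so the subgroup it generates has 9 elements.
Index = |(Z/19Z)^×| / |⟨9⟩| = 18 / 9 = 2.

2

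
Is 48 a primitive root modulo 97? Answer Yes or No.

No

φ(97) = 97 − 1 = 96 = 2^5 · 3.
An element g generates (Z/97Z)^× iff g^(96/q) ≢ 1 (mod 97) for each prime q ∈ {2, 3}.
48^48 ≡ 1 (mod 97)  [q = 2: ≡ 1 ✗]
48^32 ≡ 61 (mod 97)  [q = 3: ≢ 1 ✓]
The check at q = 2 fails, so 48 generates a proper subgroup.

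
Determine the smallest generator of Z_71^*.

φ(71) = 71 − 1 = 70 = 2 · 5 · 7.
Test candidates g = 2, 3, … against the prime factors q ∈ {2, 5, 7} of φ(71): g is a generator iff g^(70/q) ≢ 1 for every such q.
g = 2: 2^35 ≡ 1 — hits 1, so not a primitive root.
g = 3: 3^35 ≡ 1 — hits 1, so not a primitive root.
g = 4: 4^35 ≡ 1 — hits 1, so not a primitive root.
g = 5: 5^35 ≡ 1 — hits 1, so not a primitive root.
g = 6: 6^35 ≡ 1 — hits 1, so not a primitive root.
g = 7: 7^35 ≡ 70; 7^14 ≡ 54; 7^10 ≡ 45 — none is 1, so 7 is a primitive root.
The smallest primitive root modulo 71 is 7.

7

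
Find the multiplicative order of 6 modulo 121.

By Lagrange's theorem, ord_121(6) divides φ(121) = φ(11^2) = 11·(11−1) = 110 = 2 · 5 · 11.
Divisors of 110: 1, 2, 5, 10, 11, 22, 55, 110.
Check 6^d mod 121 for each divisor in increasing order:
6^1 ≡ 6 (mod 121)
6^2 ≡ 36 (mod 121)
6^5 ≡ 32 (mod 121)
6^10 ≡ 56 (mod 121)
6^11 ≡ 94 (mod 121)
6^22 ≡ 3 (mod 121)
6^55 ≡ 120 (mod 121)
6^110 ≡ 1 (mod 121) ✓
Therefore the multiplicative order of 6 modulo 121 is 110.

110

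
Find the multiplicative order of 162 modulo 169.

156

ord(162) | φ(169) = φ(13^2) = 13·(13−1) = 156 = 2^2 · 3 · 13.
Divisors of 156: 1, 2, 3, 4, 6, 12, 13, 26, 39, 52, 78, 156.
Evaluate successive powers at the divisors of 156:
162^1 ≡ 162
162^2 ≡ 49
162^3 ≡ 164
162^4 ≡ 35
162^6 ≡ 25
162^12 ≡ 118
162^13 ≡ 19
162^26 ≡ 23
162^39 ≡ 99
162^52 ≡ 22
162^78 ≡ 168
162^156 ≡ 1
Hence ord(162) = 156.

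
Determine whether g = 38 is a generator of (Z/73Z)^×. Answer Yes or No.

No

φ(73) = 73 − 1 = 72 = 2^3 · 3^2.
It suffices to check that the order of 38 is not a proper divisor of 72: compute 38^(72/q) for q ∈ {2, 3}.
38^36 ≡ 1 (mod 73)  [q = 2: ≡ 1 ✗]
38^24 ≡ 8 (mod 73)  [q = 3: ≢ 1 ✓]
The check at q = 2 fails, so 38 generates a proper subgroup.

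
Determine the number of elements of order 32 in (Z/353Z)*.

16

φ(353) = 353 − 1 = 352 = 2^5 · 11.
(Z/353Z)^× is cyclic (|G| = 352); a cyclic group of order m has exactly φ(d) elements of each order d | m, and none otherwise.
32 = 2^5 divides 352, and φ(32) = 16.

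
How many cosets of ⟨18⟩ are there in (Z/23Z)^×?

2

By Lagrange's theorem, ord_23(18) divides φ(23) = 23 − 1 = 22 = 2 · 11.
Divisors of 22: 1, 2, 11, 22.
Test each divisor d:
18^1 ≡ 18 (mod 23)
18^2 ≡ 2 (mod 23)
18^11 ≡ 1 (mod 23) ✓
Thus |⟨18⟩| = ord(18) = 11.
The index is φ(23) / ord(18) = 22 / 11 = 2.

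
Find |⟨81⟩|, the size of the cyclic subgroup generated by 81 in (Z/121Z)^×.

5

ord(81) | φ(121) = φ(11^2) = 11·(11−1) = 110 = 2 · 5 · 11.
Divisors of 110: 1, 2, 5, 10, 11, 22, 55, 110.
Evaluate successive powers at the divisors of 110:
81^1 ≡ 81 (mod 121)
81^2 ≡ 27 (mod 121)
81^5 ≡ 1 (mod 121) ✓
Therefore the multiplicative order of 81 modulo 121 is 5.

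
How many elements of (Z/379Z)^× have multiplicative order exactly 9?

6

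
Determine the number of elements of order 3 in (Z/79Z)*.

2

φ(79) = 79 − 1 = 78 = 2 · 3 · 13.
(Z/79Z)^× is cyclic (|G| = 78); a cyclic group of order m has exactly φ(d) elements of each order d | m, and none otherwise.
3 | 78, and φ(3) = 3 − 1 = 2.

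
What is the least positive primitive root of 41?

6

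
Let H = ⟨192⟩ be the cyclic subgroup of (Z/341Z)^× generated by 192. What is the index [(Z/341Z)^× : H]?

10

ord(192) | φ(341) = φ(11·31) = (11−1)·(31−1) = 10·30 = 300 = 2^2 · 3 · 5^2.
Divisors of 300: 1, 2, 3, 4, 5, 6, 10, 12, 15, 20, 25, 30, 50, 60, 75, 100, 150, 300.
Compute 192^d (mod 341) for the divisors d until we hit 1:
192^1 ≡ 192 (mod 341)
192^2 ≡ 36 (mod 341)
192^3 ≡ 92 (mod 341)
192^4 ≡ 273 (mod 341)
192^5 ≡ 243 (mod 341)
192^6 ≡ 280 (mod 341)
192^10 ≡ 56 (mod 341)
192^12 ≡ 311 (mod 341)
192^15 ≡ 309 (mod 341)
192^20 ≡ 67 (mod 341)
192^25 ≡ 254 (mod 341)
192^30 ≡ 1 (mod 341) ✓
Thus |⟨192⟩| = ord(192) = 30.
The index is φ(341) / ord(192) = 300 / 30 = 10.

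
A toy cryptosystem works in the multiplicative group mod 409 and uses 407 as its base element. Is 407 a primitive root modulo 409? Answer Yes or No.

No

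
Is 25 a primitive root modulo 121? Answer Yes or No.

φ(121) = φ(11^2) = 11·(11−1) = 110 = 2 · 5 · 11.
An element g generates (Z/121Z)^× iff g^(110/q) ≢ 1 (mod 121) for each prime q ∈ {2, 5, 11}.
25^55 ≡ 1 (mod 121)  [q = 2: ≡ 1 ✗]
25^22 ≡ 9 (mod 121)  [q = 5: ≢ 1 ✓]
25^10 ≡ 34 (mod 121)  [q = 11: ≢ 1 ✓]
25^55 ≡ 1 shows ord(25) | 55, strictly less than φ(121); not a primitive root.

No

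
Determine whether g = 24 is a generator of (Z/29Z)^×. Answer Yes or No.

No

φ(29) = 29 − 1 = 28 = 2^2 · 7.
An element g generates (Z/29Z)^× iff g^(28/q) ≢ 1 (mod 29) for each prime q ∈ {2, 7}.
24^14 ≡ 1 (mod 29)  [q = 2: ≡ 1 ✗]
24^4 ≡ 16 (mod 29)  [q = 7: ≢ 1 ✓]
The check at q = 2 fails, so 24 generates a proper subgroup.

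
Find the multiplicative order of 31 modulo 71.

70

Since 31 ∈ (Z/71Z)^×, its order divides φ(71) = 71 − 1 = 70 = 2 · 5 · 7.
Divisors of 70: 1, 2, 5, 7, 10, 14, 35, 70.
Evaluate successive powers at the divisors of 70:
31^1 ≡ 31
31^2 ≡ 38
31^5 ≡ 34
31^7 ≡ 14
31^10 ≡ 20
31^14 ≡ 54
31^35 ≡ 70
31^70 ≡ 1
Therefore the multiplicative order of 31 modulo 71 is 70.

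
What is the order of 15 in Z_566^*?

By Lagrange's theorem, ord_566(15) divides φ(566) = φ(2)·φ(283) = 1·282 = 282 = 2 · 3 · 47.
Divisors of 282: 1, 2, 3, 6, 47, 94, 141, 282.
Test each divisor d:
15^1 ≡ 15
15^2 ≡ 225
15^3 ≡ 545
15^6 ≡ 441
15^47 ≡ 1
So ord_566(15) = 47.

47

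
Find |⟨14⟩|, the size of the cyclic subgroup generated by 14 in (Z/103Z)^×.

17

Since 14 ∈ (Z/103Z)^×, its order divides φ(103) = 103 − 1 = 102 = 2 · 3 · 17.
Divisors of 102: 1, 2, 3, 6, 17, 34, 51, 102.
Check 14^d mod 103 for each divisor in increasing order:
14^1 ≡ 14
14^2 ≡ 93
14^3 ≡ 66
14^6 ≡ 30
14^17 ≡ 1
So ord_103(14) = 17.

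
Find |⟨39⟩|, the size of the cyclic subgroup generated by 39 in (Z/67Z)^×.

The order of 39 must divide φ(67) = 67 − 1 = 66 = 2 · 3 · 11.
Divisors of 66: 1, 2, 3, 6, 11, 22, 33, 66.
Evaluate successive powers at the divisors of 66:
39^1 ≡ 39
39^2 ≡ 47
39^3 ≡ 24
39^6 ≡ 40
39^11 ≡ 29
39^22 ≡ 37
39^33 ≡ 1
Therefore the multiplicative order of 39 modulo 67 is 33.

33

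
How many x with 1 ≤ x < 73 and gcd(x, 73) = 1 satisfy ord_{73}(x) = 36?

φ(73) = 73 − 1 = 72 = 2^3 · 3^2.
Since (Z/73Z)^× is cyclic of order 72, the number of elements of order d is φ(d) when d | 72 and 0 otherwise.
36 = 2^2 · 3^2 divides 72, and φ(36) = 12.

12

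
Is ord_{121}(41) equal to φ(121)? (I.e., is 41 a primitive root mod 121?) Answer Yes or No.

Yes

φ(121) = φ(11^2) = 11·(11−1) = 110 = 2 · 5 · 11.
An element g generates (Z/121Z)^× iff g^(110/q) ≢ 1 (mod 121) for each prime q ∈ {2, 5, 11}.
41^55 ≡ 120 (mod 121)  [q = 2: ≢ 1 ✓]
41^22 ≡ 9 (mod 121)  [q = 5: ≢ 1 ✓]
41^10 ≡ 56 (mod 121)  [q = 11: ≢ 1 ✓]
Every test exponent gives a nontrivial residue, hence 41 generates the full group.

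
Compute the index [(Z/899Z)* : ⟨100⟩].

4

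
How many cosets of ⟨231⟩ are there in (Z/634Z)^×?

1

By Lagrange's theorem, ord_634(231) divides φ(634) = φ(2)·φ(317) = 1·316 = 316 = 2^2 · 79.
Divisors of 316: 1, 2, 4, 79, 158, 316.
Evaluate successive powers at the divisors of 316:
231^1 ≡ 231 (mod 634)
231^2 ≡ 105 (mod 634)
231^4 ≡ 247 (mod 634)
231^79 ≡ 431 (mod 634)
231^158 ≡ 633 (mod 634)
231^316 ≡ 1 (mod 634) ✓
So ord_634(231) = 316, hence |⟨231⟩| = 316.
[(Z/634Z)^× : ⟨231⟩] = 316/316 = 1.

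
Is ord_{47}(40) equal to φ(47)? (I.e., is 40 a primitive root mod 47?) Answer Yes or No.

Yes

φ(47) = 47 − 1 = 46 = 2 · 23.
40 is a primitive root mod 47 iff 40^(φ(47)/q) ≢ 1 for every prime q | φ(47), i.e. q ∈ {2, 23}.
40^23 ≡ 46 (mod 47)  [q = 2: ≢ 1 ✓]
40^2 ≡ 2 (mod 47)  [q = 23: ≢ 1 ✓]
All checks pass, so 40 has order 46 and is a primitive root modulo 47.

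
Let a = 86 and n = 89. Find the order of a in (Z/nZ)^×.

88

Since 86 ∈ (Z/89Z)^×, its order divides φ(89) = 89 − 1 = 88 = 2^3 · 11.
Divisors of 88: 1, 2, 4, 8, 11, 22, 44, 88.
Check 86^d mod 89 for each divisor in increasing order:
86^1 ≡ 86 (mod 89)
86^2 ≡ 9 (mod 89)
86^4 ≡ 81 (mod 89)
86^8 ≡ 64 (mod 89)
86^11 ≡ 52 (mod 89)
86^22 ≡ 34 (mod 89)
86^44 ≡ 88 (mod 89)
86^88 ≡ 1 (mod 89) ✓
Hence ord(86) = 88.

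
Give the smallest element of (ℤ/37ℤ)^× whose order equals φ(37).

2

φ(37) = 37 − 1 = 36 = 2^2 · 3^2.
g is a primitive root iff g^(36/q) ≢ 1 (mod 37) for each prime q ∈ {2, 3}.
g = 2: 2^18 ≡ 36; 2^12 ≡ 26 — none is 1, so 2 is a primitive root.
Hence the least primitive root of 37 is 2.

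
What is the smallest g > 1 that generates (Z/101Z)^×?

φ(101) = 101 − 1 = 100 = 2^2 · 5^2.
Test candidates g = 2, 3, … against the prime factors q ∈ {2, 5} of φ(101): g is a generator iff g^(100/q) ≢ 1 for every such q.
g = 2: 2^50 ≡ 100; 2^20 ≡ 95 — none is 1, so 2 is a primitive root.
So 2 is the smallest generator of (Z/101Z)^×.

2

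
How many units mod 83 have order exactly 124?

0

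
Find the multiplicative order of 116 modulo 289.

Since 116 ∈ (Z/289Z)^×, its order divides φ(289) = φ(17^2) = 17·(17−1) = 272 = 2^4 · 17.
Divisors of 272: 1, 2, 4, 8, 16, 17, 34, 68, 136, 272.
Compute 116^d (mod 289) for the divisors d until we hit 1:
116^1 ≡ 116 (mod 289)
116^2 ≡ 162 (mod 289)
116^4 ≡ 234 (mod 289)
116^8 ≡ 135 (mod 289)
116^16 ≡ 18 (mod 289)
116^17 ≡ 65 (mod 289)
116^34 ≡ 179 (mod 289)
116^68 ≡ 251 (mod 289)
116^136 ≡ 288 (mod 289)
116^272 ≡ 1 (mod 289) ✓
So ord_289(116) = 272.

272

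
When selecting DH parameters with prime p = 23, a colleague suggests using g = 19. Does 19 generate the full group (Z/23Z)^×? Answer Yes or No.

Yes

φ(23) = 23 − 1 = 22 = 2 · 11.
Test 19^(22/q) mod 23 for each prime factor q of 22:
19^11 ≡ 22 (mod 23)  [q = 2: ≢ 1 ✓]
19^2 ≡ 16 (mod 23)  [q = 11: ≢ 1 ✓]
None equal 1, so ord_23(19) = 22: 19 is a primitive root.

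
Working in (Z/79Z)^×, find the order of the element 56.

The order of 56 must divide φ(79) = 79 − 1 = 78 = 2 · 3 · 13.
Divisors of 78: 1, 2, 3, 6, 13, 26, 39, 78.
Check 56^d mod 79 for each divisor in increasing order:
56^1 ≡ 56 (mod 79)
56^2 ≡ 55 (mod 79)
56^3 ≡ 78 (mod 79)
56^6 ≡ 1 (mod 79) ✓
The smallest such exponent is 6, so the order of 56 is 6.

6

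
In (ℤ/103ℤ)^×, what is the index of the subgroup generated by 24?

ord(24) | φ(103) = 103 − 1 = 102 = 2 · 3 · 17.
Divisors of 102: 1, 2, 3, 6, 17, 34, 51, 102.
Test each divisor d:
24^1 ≡ 24 (mod 103)
24^2 ≡ 61 (mod 103)
24^3 ≡ 22 (mod 103)
24^6 ≡ 72 (mod 103)
24^17 ≡ 102 (mod 103)
24^34 ≡ 1 (mod 103) ✓
The order of 24 is 34, so the subgroup it generates has 34 elements.
[(Z/103Z)^× : ⟨24⟩] = 102/34 = 3.

3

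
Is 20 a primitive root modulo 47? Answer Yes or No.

φ(47) = 47 − 1 = 46 = 2 · 23.
20 is a primitive root mod 47 iff 20^(φ(47)/q) ≢ 1 for every prime q | φ(47), i.e. q ∈ {2, 23}.
20^23 ≡ 46 (mod 47)  [q = 2: ≢ 1 ✓]
20^2 ≡ 24 (mod 47)  [q = 23: ≢ 1 ✓]
All checks pass, so 20 has order 46 and is a primitive root modulo 47.

Yes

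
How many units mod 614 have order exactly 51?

φ(614) = φ(2)·φ(307) = 1·306 = 306 = 2 · 3^2 · 17.
In a cyclic group of order 306, there are φ(d) elements of order d for each divisor d of 306, and zero for non-divisors.
51 = 3 · 17 divides 306, and φ(51) = 32.

32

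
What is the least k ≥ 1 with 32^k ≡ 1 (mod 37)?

36

By Lagrange's theorem, ord_37(32) divides φ(37) = 37 − 1 = 36 = 2^2 · 3^2.
Divisors of 36: 1, 2, 3, 4, 6, 9, 12, 18, 36.
Compute 32^d (mod 37) for the divisors d until we hit 1:
32^1 ≡ 32
32^2 ≡ 25
32^3 ≡ 23
32^4 ≡ 33
32^6 ≡ 11
32^9 ≡ 31
32^12 ≡ 10
32^18 ≡ 36
32^36 ≡ 1
So ord_37(32) = 36.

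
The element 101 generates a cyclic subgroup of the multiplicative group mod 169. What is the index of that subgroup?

2

By Lagrange's theorem, ord_169(101) divides φ(169) = φ(13^2) = 13·(13−1) = 156 = 2^2 · 3 · 13.
Divisors of 156: 1, 2, 3, 4, 6, 12, 13, 26, 39, 52, 78, 156.
Test each divisor d:
101^1 ≡ 101
101^2 ≡ 61
101^3 ≡ 77
101^4 ≡ 3
101^6 ≡ 14
101^12 ≡ 27
101^13 ≡ 23
101^26 ≡ 22
101^39 ≡ 168
101^52 ≡ 146
101^78 ≡ 1
Thus |⟨101⟩| = ord(101) = 78.
[(Z/169Z)^× : ⟨101⟩] = 156/78 = 2.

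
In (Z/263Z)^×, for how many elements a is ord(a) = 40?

φ(263) = 263 − 1 = 262 = 2 · 131.
In a cyclic group of order 262, there are φ(d) elements of order d for each divisor d of 262, and zero for non-divisors.
40 does not divide 262, so no element of (Z/263Z)^× has order 40.

0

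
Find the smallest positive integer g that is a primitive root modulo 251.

6

φ(251) = 251 − 1 = 250 = 2 · 5^3.
g is a primitive root iff g^(250/q) ≢ 1 (mod 251) for each prime q ∈ {2, 5}.
g = 2: 2^125 ≡ 250; 2^50 ≡ 1 — hits 1, so not a primitive root.
g = 3: 3^125 ≡ 1 — hits 1, so not a primitive root.
g = 4: 4^125 ≡ 1 — hits 1, so not a primitive root.
g = 5: 5^125 ≡ 1 — hits 1, so not a primitive root.
g = 6: 6^125 ≡ 250; 6^50 ≡ 219 — none is 1, so 6 is a primitive root.
The smallest primitive root modulo 251 is 6.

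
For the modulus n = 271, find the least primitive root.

6

φ(271) = 271 − 1 = 270 = 2 · 3^3 · 5.
Test candidates g = 2, 3, … against the prime factors q ∈ {2, 3, 5} of φ(271): g is a generator iff g^(270/q) ≢ 1 for every such q.
g = 2: 2^135 ≡ 1 — hits 1, so not a primitive root.
g = 3: 3^135 ≡ 270; 3^90 ≡ 1 — hits 1, so not a primitive root.
g = 4: 4^135 ≡ 1 — hits 1, so not a primitive root.
g = 5: 5^135 ≡ 1 — hits 1, so not a primitive root.
g = 6: 6^135 ≡ 270; 6^90 ≡ 242; 6^54 ≡ 10 — none is 1, so 6 is a primitive root.
So 6 is the smallest generator of (Z/271Z)^×.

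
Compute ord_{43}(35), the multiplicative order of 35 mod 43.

ord(35) | φ(43) = 43 − 1 = 42 = 2 · 3 · 7.
Divisors of 42: 1, 2, 3, 6, 7, 14, 21, 42.
Check 35^d mod 43 for each divisor in increasing order:
35^1 ≡ 35
35^2 ≡ 21
35^3 ≡ 4
35^6 ≡ 16
35^7 ≡ 1
Hence ord(35) = 7.

7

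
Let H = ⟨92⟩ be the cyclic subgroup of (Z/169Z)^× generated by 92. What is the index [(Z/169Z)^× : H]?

The order of 92 must divide φ(169) = φ(13^2) = 13·(13−1) = 156 = 2^2 · 3 · 13.
Divisors of 156: 1, 2, 3, 4, 6, 12, 13, 26, 39, 52, 78, 156.
Test each divisor d:
92^1 ≡ 92 (mod 169)
92^2 ≡ 14 (mod 169)
92^3 ≡ 105 (mod 169)
92^4 ≡ 27 (mod 169)
92^6 ≡ 40 (mod 169)
92^12 ≡ 79 (mod 169)
92^13 ≡ 1 (mod 169) ✓
So ord_169(92) = 13, hence |⟨92⟩| = 13.
The index is φ(169) / ord(92) = 156 / 13 = 12.

12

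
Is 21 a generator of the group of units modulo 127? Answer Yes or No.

No

φ(127) = 127 − 1 = 126 = 2 · 3^2 · 7.
Test 21^(126/q) mod 127 for each prime factor q of 126:
21^63 ≡ 1 (mod 127)  [q = 2: ≡ 1 ✗]
21^42 ≡ 19 (mod 127)  [q = 3: ≢ 1 ✓]
21^18 ≡ 2 (mod 127)  [q = 7: ≢ 1 ✓]
Since 21^63 ≡ 1, the order of 21 divides 63 < 126, so 21 is not a primitive root.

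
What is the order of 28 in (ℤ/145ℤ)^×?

4

ord(28) | φ(145) = φ(5·29) = (5−1)·(29−1) = 4·28 = 112 = 2^4 · 7.
Divisors of 112: 1, 2, 4, 7, 8, 14, 16, 28, 56, 112.
Test each divisor d:
28^1 ≡ 28 (mod 145)
28^2 ≡ 59 (mod 145)
28^4 ≡ 1 (mod 145) ✓
Therefore the multiplicative order of 28 modulo 145 is 4.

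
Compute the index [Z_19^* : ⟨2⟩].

The order of 2 must divide φ(19) = 19 − 1 = 18 = 2 · 3^2.
Divisors of 18: 1, 2, 3, 6, 9, 18.
Evaluate successive powers at the divisors of 18:
2^1 ≡ 2 (mod 19)
2^2 ≡ 4 (mod 19)
2^3 ≡ 8 (mod 19)
2^6 ≡ 7 (mod 19)
2^9 ≡ 18 (mod 19)
2^18 ≡ 1 (mod 19) ✓
Thus |⟨2⟩| = ord(2) = 18.
Index = |(Z/19Z)^×| / |⟨2⟩| = 18 / 18 = 1.

1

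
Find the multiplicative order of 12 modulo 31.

30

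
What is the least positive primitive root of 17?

3

φ(17) = 17 − 1 = 16 = 2^4.
g is a primitive root iff g^(16/q) ≢ 1 (mod 17) for each prime q ∈ {2}.
g = 2: 2^8 ≡ 1 — hits 1, so not a primitive root.
g = 3: 3^8 ≡ 16 — none is 1, so 3 is a primitive root.
The smallest primitive root modulo 17 is 3.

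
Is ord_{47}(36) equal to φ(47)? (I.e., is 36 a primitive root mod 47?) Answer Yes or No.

No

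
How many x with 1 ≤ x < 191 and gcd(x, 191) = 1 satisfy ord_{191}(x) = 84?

0

φ(191) = 191 − 1 = 190 = 2 · 5 · 19.
(Z/191Z)^× is cyclic (|G| = 190); a cyclic group of order m has exactly φ(d) elements of each order d | m, and none otherwise.
Since 84 ∤ 190, the count is 0.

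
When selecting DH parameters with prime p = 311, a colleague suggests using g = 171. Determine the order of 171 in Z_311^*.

62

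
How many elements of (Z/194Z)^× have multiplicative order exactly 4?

φ(194) = φ(2)·φ(97) = 1·96 = 96 = 2^5 · 3.
In a cyclic group of order 96, there are φ(d) elements of order d for each divisor d of 96, and zero for non-divisors.
4 = 2^2 divides 96, and φ(4) = 2.

2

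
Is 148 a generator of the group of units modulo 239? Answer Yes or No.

Yes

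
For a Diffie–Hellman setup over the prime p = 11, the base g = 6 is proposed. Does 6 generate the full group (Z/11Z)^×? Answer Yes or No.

Yes

φ(11) = 11 − 1 = 10 = 2 · 5.
It suffices to check that the order of 6 is not a proper divisor of 10: compute 6^(10/q) for q ∈ {2, 5}.
6^5 ≡ 10 (mod 11)  [q = 2: ≢ 1 ✓]
6^2 ≡ 3 (mod 11)  [q = 5: ≢ 1 ✓]
None equal 1, so ord_11(6) = 10: 6 is a primitive root.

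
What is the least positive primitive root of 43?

φ(43) = 43 − 1 = 42 = 2 · 3 · 7.
Test candidates g = 2, 3, … against the prime factors q ∈ {2, 3, 7} of φ(43): g is a generator iff g^(42/q) ≢ 1 for every such q.
g = 2: 2^21 ≡ 42; 2^14 ≡ 1 — hits 1, so not a primitive root.
g = 3: 3^21 ≡ 42; 3^14 ≡ 36; 3^6 ≡ 41 — none is 1, so 3 is a primitive root.
So 3 is the smallest generator of (Z/43Z)^×.

3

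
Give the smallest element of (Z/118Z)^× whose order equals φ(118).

11

φ(118) = φ(2)·φ(59) = 1·58 = 58 = 2 · 29.
Test candidates g = 2, 3, … against the prime factors q ∈ {2, 29} of φ(118): g is a generator iff g^(58/q) ≢ 1 for every such q.
g = 2: gcd(2, 118) = 2 > 1, not a unit — skip.
g = 3: 3^29 ≡ 1 — hits 1, so not a primitive root.
g = 4: gcd(4, 118) = 2 > 1, not a unit — skip.
g = 5: 5^29 ≡ 1 — hits 1, so not a primitive root.
g = 6: gcd(6, 118) = 2 > 1, not a unit — skip.
g = 7: 7^29 ≡ 1 — hits 1, so not a primitive root.
g = 8: gcd(8, 118) = 2 > 1, not a unit — skip.
g = 9: 9^29 ≡ 1 — hits 1, so not a primitive root.
g = 10: gcd(10, 118) = 2 > 1, not a unit — skip.
g = 11: 11^29 ≡ 117; 11^2 ≡ 3 — none is 1, so 11 is a primitive root.
The smallest primitive root modulo 118 is 11.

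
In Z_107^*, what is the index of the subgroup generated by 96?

Since 96 ∈ (Z/107Z)^×, its order divides φ(107) = 107 − 1 = 106 = 2 · 53.
Divisors of 106: 1, 2, 53, 106.
Evaluate successive powers at the divisors of 106:
96^1 ≡ 96 (mod 107)
96^2 ≡ 14 (mod 107)
96^53 ≡ 106 (mod 107)
96^106 ≡ 1 (mod 107) ✓
The order of 96 is 106, so the subgroup it generates has 106 elements.
Index = |(Z/107Z)^×| / |⟨96⟩| = 106 / 106 = 1.

1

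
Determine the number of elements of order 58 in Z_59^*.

28

φ(59) = 59 − 1 = 58 = 2 · 29.
(Z/59Z)^× is cyclic (|G| = 58); a cyclic group of order m has exactly φ(d) elements of each order d | m, and none otherwise.
58 = 2 · 29 divides 58, and φ(58) = 28.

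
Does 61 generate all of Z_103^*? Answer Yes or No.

φ(103) = 103 − 1 = 102 = 2 · 3 · 17.
61 is a primitive root mod 103 iff 61^(φ(103)/q) ≢ 1 for every prime q | φ(103), i.e. q ∈ {2, 3, 17}.
61^51 ≡ 1 (mod 103)  [q = 2: ≡ 1 ✗]
61^34 ≡ 1 (mod 103)  [q = 3: ≡ 1 ✗]
61^6 ≡ 34 (mod 103)  [q = 17: ≢ 1 ✓]
The check at q = 2 fails, so 61 generates a proper subgroup.

No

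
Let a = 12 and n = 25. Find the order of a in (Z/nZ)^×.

20

ord(12) | φ(25) = φ(5^2) = 5·(5−1) = 20 = 2^2 · 5.
Divisors of 20: 1, 2, 4, 5, 10, 20.
Compute 12^d (mod 25) for the divisors d until we hit 1:
12^1 ≡ 12 (mod 25)
12^2 ≡ 19 (mod 25)
12^4 ≡ 11 (mod 25)
12^5 ≡ 7 (mod 25)
12^10 ≡ 24 (mod 25)
12^20 ≡ 1 (mod 25) ✓
The smallest such exponent is 20, so the order of 12 is 20.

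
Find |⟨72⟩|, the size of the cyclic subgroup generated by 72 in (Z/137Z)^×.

17

By Lagrange's theorem, ord_137(72) divides φ(137) = 137 − 1 = 136 = 2^3 · 17.
Divisors of 136: 1, 2, 4, 8, 17, 34, 68, 136.
Check 72^d mod 137 for each divisor in increasing order:
72^1 ≡ 72 (mod 137)
72^2 ≡ 115 (mod 137)
72^4 ≡ 73 (mod 137)
72^8 ≡ 123 (mod 137)
72^17 ≡ 1 (mod 137) ✓
So ord_137(72) = 17.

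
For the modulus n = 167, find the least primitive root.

φ(167) = 167 − 1 = 166 = 2 · 83.
g is a primitive root iff g^(166/q) ≢ 1 (mod 167) for each prime q ∈ {2, 83}.
g = 2: 2^83 ≡ 1 — hits 1, so not a primitive root.
g = 3: 3^83 ≡ 1 — hits 1, so not a primitive root.
g = 4: 4^83 ≡ 1 — hits 1, so not a primitive root.
g = 5: 5^83 ≡ 166; 5^2 ≡ 25 — none is 1, so 5 is a primitive root.
So 5 is the smallest generator of (Z/167Z)^×.

5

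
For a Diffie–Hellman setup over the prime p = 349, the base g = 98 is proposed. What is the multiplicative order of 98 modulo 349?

116

The order of 98 must divide φ(349) = 349 − 1 = 348 = 2^2 · 3 · 29.
Divisors of 348: 1, 2, 3, 4, 6, 12, 29, 58, 87, 116, 174, 348.
Evaluate successive powers at the divisors of 348:
98^1 ≡ 98 (mod 349)
98^2 ≡ 181 (mod 349)
98^3 ≡ 288 (mod 349)
98^4 ≡ 304 (mod 349)
98^6 ≡ 231 (mod 349)
98^12 ≡ 313 (mod 349)
98^29 ≡ 213 (mod 349)
98^58 ≡ 348 (mod 349)
98^87 ≡ 136 (mod 349)
98^116 ≡ 1 (mod 349) ✓
Therefore the multiplicative order of 98 modulo 349 is 116.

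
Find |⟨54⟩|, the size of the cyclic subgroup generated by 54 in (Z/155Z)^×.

10

The order of 54 must divide φ(155) = φ(5·31) = (5−1)·(31−1) = 4·30 = 120 = 2^3 · 3 · 5.
Divisors of 120: 1, 2, 3, 4, 5, 6, 8, 10, 12, 15, 20, 24, 30, 40, 60, 120.
Evaluate successive powers at the divisors of 120:
54^1 ≡ 54
54^2 ≡ 126
54^3 ≡ 139
54^4 ≡ 66
54^5 ≡ 154
54^6 ≡ 101
54^8 ≡ 16
54^10 ≡ 1
Hence ord(54) = 10.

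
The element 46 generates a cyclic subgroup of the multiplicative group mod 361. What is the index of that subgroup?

By Lagrange's theorem, ord_361(46) divides φ(361) = φ(19^2) = 19·(19−1) = 342 = 2 · 3^2 · 19.
Divisors of 342: 1, 2, 3, 6, 9, 18, 19, 38, 57, 114, 171, 342.
Test each divisor d:
46^1 ≡ 46
46^2 ≡ 311
46^3 ≡ 227
46^6 ≡ 267
46^9 ≡ 322
46^18 ≡ 77
46^19 ≡ 293
46^38 ≡ 292
46^57 ≡ 360
46^114 ≡ 1
The order of 46 is 114, so the subgroup it generates has 114 elements.
[(Z/361Z)^× : ⟨46⟩] = 342/114 = 3.

3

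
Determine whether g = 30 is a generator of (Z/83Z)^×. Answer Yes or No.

No

φ(83) = 83 − 1 = 82 = 2 · 41.
30 is a primitive root mod 83 iff 30^(φ(83)/q) ≢ 1 for every prime q | φ(83), i.e. q ∈ {2, 41}.
30^41 ≡ 1 (mod 83)  [q = 2: ≡ 1 ✗]
30^2 ≡ 70 (mod 83)  [q = 41: ≢ 1 ✓]
Since 30^41 ≡ 1, the order of 30 divides 41 < 82, so 30 is not a primitive root.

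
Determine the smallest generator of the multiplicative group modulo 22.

7

φ(22) = φ(2)·φ(11) = 1·10 = 10 = 2 · 5.
g is a primitive root iff g^(10/q) ≢ 1 (mod 22) for each prime q ∈ {2, 5}.
g = 2: gcd(2, 22) = 2 > 1, not a unit — skip.
g = 3: 3^5 ≡ 1 — hits 1, so not a primitive root.
g = 4: gcd(4, 22) = 2 > 1, not a unit — skip.
g = 5: 5^5 ≡ 1 — hits 1, so not a primitive root.
g = 6: gcd(6, 22) = 2 > 1, not a unit — skip.
g = 7: 7^5 ≡ 21; 7^2 ≡ 5 — none is 1, so 7 is a primitive root.
Hence the least primitive root of 22 is 7.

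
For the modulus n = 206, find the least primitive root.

5

φ(206) = φ(2)·φ(103) = 1·102 = 102 = 2 · 3 · 17.
g is a primitive root iff g^(102/q) ≢ 1 (mod 206) for each prime q ∈ {2, 3, 17}.
g = 2: gcd(2, 206) = 2 > 1, not a unit — skip.
g = 3: 3^51 ≡ 205; 3^34 ≡ 1 — hits 1, so not a primitive root.
g = 4: gcd(4, 206) = 2 > 1, not a unit — skip.
g = 5: 5^51 ≡ 205; 5^34 ≡ 159; 5^6 ≡ 175 — none is 1, so 5 is a primitive root.
The smallest primitive root modulo 206 is 5.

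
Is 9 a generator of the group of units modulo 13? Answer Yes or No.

No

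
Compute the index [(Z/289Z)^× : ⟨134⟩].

34

By Lagrange's theorem, ord_289(134) divides φ(289) = φ(17^2) = 17·(17−1) = 272 = 2^4 · 17.
Divisors of 272: 1, 2, 4, 8, 16, 17, 34, 68, 136, 272.
Check 134^d mod 289 for each divisor in increasing order:
134^1 ≡ 134 (mod 289)
134^2 ≡ 38 (mod 289)
134^4 ≡ 288 (mod 289)
134^8 ≡ 1 (mod 289) ✓
Thus |⟨134⟩| = ord(134) = 8.
The index is φ(289) / ord(134) = 272 / 8 = 34.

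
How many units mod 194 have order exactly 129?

0

φ(194) = φ(2)·φ(97) = 1·96 = 96 = 2^5 · 3.
(Z/194Z)^× is cyclic (|G| = 96); a cyclic group of order m has exactly φ(d) elements of each order d | m, and none otherwise.
129 does not divide 96, so no element of (Z/194Z)^× has order 129.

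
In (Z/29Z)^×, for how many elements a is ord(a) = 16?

φ(29) = 29 − 1 = 28 = 2^2 · 7.
(Z/29Z)^× is cyclic (|G| = 28); a cyclic group of order m has exactly φ(d) elements of each order d | m, and none otherwise.
Since 16 ∤ 28, the count is 0.

0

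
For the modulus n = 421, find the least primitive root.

φ(421) = 421 − 1 = 420 = 2^2 · 3 · 5 · 7.
g is a primitive root iff g^(420/q) ≢ 1 (mod 421) for each prime q ∈ {2, 3, 5, 7}.
g = 2: 2^210 ≡ 420; 2^140 ≡ 400; 2^84 ≡ 279; 2^60 ≡ 370 — none is 1, so 2 is a primitive root.
Hence the least primitive root of 421 is 2.

2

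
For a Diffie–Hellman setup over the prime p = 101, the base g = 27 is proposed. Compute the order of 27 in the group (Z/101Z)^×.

100

By Lagrange's theorem, ord_101(27) divides φ(101) = 101 − 1 = 100 = 2^2 · 5^2.
Divisors of 100: 1, 2, 4, 5, 10, 20, 25, 50, 100.
Test each divisor d:
27^1 ≡ 27 (mod 101)
27^2 ≡ 22 (mod 101)
27^4 ≡ 80 (mod 101)
27^5 ≡ 39 (mod 101)
27^10 ≡ 6 (mod 101)
27^20 ≡ 36 (mod 101)
27^25 ≡ 91 (mod 101)
27^50 ≡ 100 (mod 101)
27^100 ≡ 1 (mod 101) ✓
The smallest such exponent is 100, so the order of 27 is 100.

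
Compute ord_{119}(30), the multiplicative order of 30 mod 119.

12

The order of 30 must divide φ(119) = φ(7·17) = (7−1)·(17−1) = 6·16 = 96 = 2^5 · 3.
Divisors of 96: 1, 2, 3, 4, 6, 8, 12, 16, 24, 32, 48, 96.
Evaluate successive powers at the divisors of 96:
30^1 ≡ 30 (mod 119)
30^2 ≡ 67 (mod 119)
30^3 ≡ 106 (mod 119)
30^4 ≡ 86 (mod 119)
30^6 ≡ 50 (mod 119)
30^8 ≡ 18 (mod 119)
30^12 ≡ 1 (mod 119) ✓
The smallest such exponent is 12, so the order of 30 is 12.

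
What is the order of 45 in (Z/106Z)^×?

52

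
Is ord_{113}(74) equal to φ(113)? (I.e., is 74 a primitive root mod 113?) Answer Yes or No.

Yes

φ(113) = 113 − 1 = 112 = 2^4 · 7.
Test 74^(112/q) mod 113 for each prime factor q of 112:
74^56 ≡ 112 (mod 113)  [q = 2: ≢ 1 ✓]
74^16 ≡ 28 (mod 113)  [q = 7: ≢ 1 ✓]
All checks pass, so 74 has order 112 and is a primitive root modulo 113.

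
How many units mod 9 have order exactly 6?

φ(9) = φ(3^2) = 3·(3−1) = 6 = 2 · 3.
In a cyclic group of order 6, there are φ(d) elements of order d for each divisor d of 6, and zero for non-divisors.
6 = 2 · 3 divides 6, and φ(6) = 2.

2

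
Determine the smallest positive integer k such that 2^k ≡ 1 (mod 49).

21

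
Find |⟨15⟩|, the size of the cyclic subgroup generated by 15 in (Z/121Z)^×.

ord(15) | φ(121) = φ(11^2) = 11·(11−1) = 110 = 2 · 5 · 11.
Divisors of 110: 1, 2, 5, 10, 11, 22, 55, 110.
Evaluate successive powers at the divisors of 110:
15^1 ≡ 15
15^2 ≡ 104
15^5 ≡ 100
15^10 ≡ 78
15^11 ≡ 81
15^22 ≡ 27
15^55 ≡ 1
Therefore the multiplicative order of 15 modulo 121 is 55.

55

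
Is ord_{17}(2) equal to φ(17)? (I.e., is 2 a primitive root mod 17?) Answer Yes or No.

No

φ(17) = 17 − 1 = 16 = 2^4.
An element g generates (Z/17Z)^× iff g^(16/q) ≢ 1 (mod 17) for each prime q ∈ {2}.
2^8 ≡ 1 (mod 17)  [q = 2: ≡ 1 ✗]
The check at q = 2 fails, so 2 generates a proper subgroup.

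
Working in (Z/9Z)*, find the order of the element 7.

3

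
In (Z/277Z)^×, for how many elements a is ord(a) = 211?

0

φ(277) = 277 − 1 = 276 = 2^2 · 3 · 23.
In a cyclic group of order 276, there are φ(d) elements of order d for each divisor d of 276, and zero for non-divisors.
Here 276 is not a multiple of 211, so there are no elements of order 211.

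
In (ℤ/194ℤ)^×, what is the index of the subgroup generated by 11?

2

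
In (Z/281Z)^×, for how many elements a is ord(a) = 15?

φ(281) = 281 − 1 = 280 = 2^3 · 5 · 7.
(Z/281Z)^× is cyclic (|G| = 280); a cyclic group of order m has exactly φ(d) elements of each order d | m, and none otherwise.
Here 280 is not a multiple of 15, so there are no elements of order 15.

0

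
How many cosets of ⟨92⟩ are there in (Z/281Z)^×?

The order of 92 must divide φ(281) = 281 − 1 = 280 = 2^3 · 5 · 7.
Divisors of 280: 1, 2, 4, 5, 7, 8, 10, 14, 20, 28, 35, 40, 56, 70, 140, 280.
Evaluate successive powers at the divisors of 280:
92^1 ≡ 92
92^2 ≡ 34
92^4 ≡ 32
92^5 ≡ 134
92^7 ≡ 60
92^8 ≡ 181
92^10 ≡ 253
92^14 ≡ 228
92^20 ≡ 222
92^28 ≡ 280
92^35 ≡ 221
92^40 ≡ 109
92^56 ≡ 1
Thus |⟨92⟩| = ord(92) = 56.
The index is φ(281) / ord(92) = 280 / 56 = 5.

5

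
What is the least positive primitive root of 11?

φ(11) = 11 − 1 = 10 = 2 · 5.
Test candidates g = 2, 3, … against the prime factors q ∈ {2, 5} of φ(11): g is a generator iff g^(10/q) ≢ 1 for every such q.
g = 2: 2^5 ≡ 10; 2^2 ≡ 4 — none is 1, so 2 is a primitive root.
The smallest primitive root modulo 11 is 2.

2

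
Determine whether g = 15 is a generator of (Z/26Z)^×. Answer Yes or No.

Yes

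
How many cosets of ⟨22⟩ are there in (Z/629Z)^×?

4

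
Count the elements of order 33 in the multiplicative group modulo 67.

φ(67) = 67 − 1 = 66 = 2 · 3 · 11.
(Z/67Z)^× is cyclic (|G| = 66); a cyclic group of order m has exactly φ(d) elements of each order d | m, and none otherwise.
33 = 3 · 11 divides 66, and φ(33) = 20.

20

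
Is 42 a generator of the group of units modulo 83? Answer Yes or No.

φ(83) = 83 − 1 = 82 = 2 · 41.
42 is a primitive root mod 83 iff 42^(φ(83)/q) ≢ 1 for every prime q | φ(83), i.e. q ∈ {2, 41}.
42^41 ≡ 82 (mod 83)  [q = 2: ≢ 1 ✓]
42^2 ≡ 21 (mod 83)  [q = 41: ≢ 1 ✓]
None equal 1, so ord_83(42) = 82: 42 is a primitive root.

Yes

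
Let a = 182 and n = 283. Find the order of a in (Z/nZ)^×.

282

ord(182) | φ(283) = 283 − 1 = 282 = 2 · 3 · 47.
Divisors of 282: 1, 2, 3, 6, 47, 94, 141, 282.
Check 182^d mod 283 for each divisor in increasing order:
182^1 ≡ 182 (mod 283)
182^2 ≡ 13 (mod 283)
182^3 ≡ 102 (mod 283)
182^6 ≡ 216 (mod 283)
182^47 ≡ 239 (mod 283)
182^94 ≡ 238 (mod 283)
182^141 ≡ 282 (mod 283)
182^282 ≡ 1 (mod 283) ✓
Hence ord(182) = 282.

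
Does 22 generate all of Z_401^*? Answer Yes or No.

φ(401) = 401 − 1 = 400 = 2^4 · 5^2.
Test 22^(400/q) mod 401 for each prime factor q of 400:
22^200 ≡ 1 (mod 401)  [q = 2: ≡ 1 ✗]
22^80 ≡ 1 (mod 401)  [q = 5: ≡ 1 ✗]
22^200 ≡ 1 shows ord(22) | 200, strictly less than φ(401); not a primitive root.

No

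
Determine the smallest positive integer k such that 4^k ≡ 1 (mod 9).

Since 4 ∈ (Z/9Z)^×, its order divides φ(9) = φ(3^2) = 3·(3−1) = 6 = 2 · 3.
Divisors of 6: 1, 2, 3, 6.
Test each divisor d:
4^1 ≡ 4 (mod 9)
4^2 ≡ 7 (mod 9)
4^3 ≡ 1 (mod 9) ✓
Hence ord(4) = 3.

3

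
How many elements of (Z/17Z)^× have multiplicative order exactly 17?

0

φ(17) = 17 − 1 = 16 = 2^4.
In a cyclic group of order 16, there are φ(d) elements of order d for each divisor d of 16, and zero for non-divisors.
Since 17 ∤ 16, the count is 0.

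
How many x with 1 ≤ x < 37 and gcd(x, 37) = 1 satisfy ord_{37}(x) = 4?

2

φ(37) = 37 − 1 = 36 = 2^2 · 3^2.
Since (Z/37Z)^× is cyclic of order 36, the number of elements of order d is φ(d) when d | 36 and 0 otherwise.
4 = 2^2 divides 36, and φ(4) = 2.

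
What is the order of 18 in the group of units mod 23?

11

By Lagrange's theorem, ord_23(18) divides φ(23) = 23 − 1 = 22 = 2 · 11.
Divisors of 22: 1, 2, 11, 22.
Check 18^d mod 23 for each divisor in increasing order:
18^1 ≡ 18 (mod 23)
18^2 ≡ 2 (mod 23)
18^11 ≡ 1 (mod 23) ✓
Therefore the multiplicative order of 18 modulo 23 is 11.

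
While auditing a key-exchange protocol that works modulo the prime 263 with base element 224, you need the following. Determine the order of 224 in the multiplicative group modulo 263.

ord(224) | φ(263) = 263 − 1 = 262 = 2 · 131.
Divisors of 262: 1, 2, 131, 262.
Test each divisor d:
224^1 ≡ 224 (mod 263)
224^2 ≡ 206 (mod 263)
224^131 ≡ 262 (mod 263)
224^262 ≡ 1 (mod 263) ✓
So ord_263(224) = 262.

262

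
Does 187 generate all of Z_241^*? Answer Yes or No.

No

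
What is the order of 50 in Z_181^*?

ord(50) | φ(181) = 181 − 1 = 180 = 2^2 · 3^2 · 5.
Divisors of 180: 1, 2, 3, 4, 5, 6, 9, 10, 12, 15, 18, 20, 30, 36, 45, 60, 90, 180.
Compute 50^d (mod 181) for the divisors d until we hit 1:
50^1 ≡ 50 (mod 181)
50^2 ≡ 147 (mod 181)
50^3 ≡ 110 (mod 181)
50^4 ≡ 70 (mod 181)
50^5 ≡ 61 (mod 181)
50^6 ≡ 154 (mod 181)
50^9 ≡ 107 (mod 181)
50^10 ≡ 101 (mod 181)
50^12 ≡ 5 (mod 181)
50^15 ≡ 7 (mod 181)
50^18 ≡ 46 (mod 181)
50^20 ≡ 65 (mod 181)
50^30 ≡ 49 (mod 181)
50^36 ≡ 125 (mod 181)
50^45 ≡ 162 (mod 181)
50^60 ≡ 48 (mod 181)
50^90 ≡ 180 (mod 181)
50^180 ≡ 1 (mod 181) ✓
So ord_181(50) = 180.

180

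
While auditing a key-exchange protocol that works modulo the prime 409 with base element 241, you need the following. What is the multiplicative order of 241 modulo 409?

408

The order of 241 must divide φ(409) = 409 − 1 = 408 = 2^3 · 3 · 17.
Divisors of 408: 1, 2, 3, 4, 6, 8, 12, 17, 24, 34, 51, 68, 102, 136, 204, 408.
Check 241^d mod 409 for each divisor in increasing order:
241^1 ≡ 241 (mod 409)
241^2 ≡ 3 (mod 409)
241^3 ≡ 314 (mod 409)
241^4 ≡ 9 (mod 409)
241^6 ≡ 27 (mod 409)
241^8 ≡ 81 (mod 409)
241^12 ≡ 320 (mod 409)
241^17 ≡ 7 (mod 409)
241^24 ≡ 150 (mod 409)
241^34 ≡ 49 (mod 409)
241^51 ≡ 343 (mod 409)
241^68 ≡ 356 (mod 409)
241^102 ≡ 266 (mod 409)
241^136 ≡ 355 (mod 409)
241^204 ≡ 408 (mod 409)
241^408 ≡ 1 (mod 409) ✓
Therefore the multiplicative order of 241 modulo 409 is 408.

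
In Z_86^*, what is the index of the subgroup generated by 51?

By Lagrange's theorem, ord_86(51) divides φ(86) = φ(2)·φ(43) = 1·42 = 42 = 2 · 3 · 7.
Divisors of 42: 1, 2, 3, 6, 7, 14, 21, 42.
Check 51^d mod 86 for each divisor in increasing order:
51^1 ≡ 51 (mod 86)
51^2 ≡ 21 (mod 86)
51^3 ≡ 39 (mod 86)
51^6 ≡ 59 (mod 86)
51^7 ≡ 85 (mod 86)
51^14 ≡ 1 (mod 86) ✓
So ord_86(51) = 14, hence |⟨51⟩| = 14.
Index = |(Z/86Z)^×| / |⟨51⟩| = 42 / 14 = 3.

3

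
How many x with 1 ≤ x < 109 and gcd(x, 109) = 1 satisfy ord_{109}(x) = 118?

0

φ(109) = 109 − 1 = 108 = 2^2 · 3^3.
Since (Z/109Z)^× is cyclic of order 108, the number of elements of order d is φ(d) when d | 108 and 0 otherwise.
118 does not divide 108, so no element of (Z/109Z)^× has order 118.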